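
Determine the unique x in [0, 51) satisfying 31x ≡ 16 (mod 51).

The inverse of 31 mod 51 is 28 (since 31·28 = 868 ≡ 1).
So x ≡ 28·16 = 448 ≡ 40 (mod 51).
Check: 31·40 = 1240 = 24·51 + 16.

40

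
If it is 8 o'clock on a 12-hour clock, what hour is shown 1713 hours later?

1713 mod 12 = 9 (since 142·12 = 1704).
8 + 9 → 5 on a 12-hour dial.

5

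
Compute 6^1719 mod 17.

14

Square-and-reduce mod 17: 6^1≡6, 6^2≡2, 6^4≡4, 6^8≡16, 6^16≡1, 6^32≡1, 6^64≡1, 6^128≡1, 6^256≡1, 6^512≡1, 6^1024≡1.
1719 = 1 + 2 + 4 + 16 + 32 + 128 + 512 + 1024, so 6^1719 ≡ 6·2·4·1·1·1·1·1 ≡ 14 (mod 17).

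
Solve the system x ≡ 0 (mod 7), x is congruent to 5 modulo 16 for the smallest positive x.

Since 16·4 ≡ 1 (mod 7), take x = 5 + 16·((0−5)·4 mod 7) = 5 + 16·1 = 21.
Check: 21 mod 7 = 0, 21 mod 16 = 5.

21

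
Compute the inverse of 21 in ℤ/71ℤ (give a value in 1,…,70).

21·44 = 924 = 13·71 + 1, so 21⁻¹ ≡ 44 (mod 71).

44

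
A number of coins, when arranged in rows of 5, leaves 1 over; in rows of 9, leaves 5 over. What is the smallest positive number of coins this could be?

x ≡ 1 (mod 5) gives x ∈ {1, 6, 11, 16, 21, 26, 31, 36, …}.
The first of these with x mod 9 = 5 is 41.

41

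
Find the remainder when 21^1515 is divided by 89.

71

By repeated squaring mod 89: 21^1≡21, 21^2≡85, 21^4≡16, 21^8≡78, 21^16≡32, 21^32≡45, 21^64≡67, 21^128≡39, 21^256≡8, 21^512≡64, 21^1024≡2.
Since 1515 = 1 + 2 + 8 + 32 + 64 + 128 + 256 + 1024 in binary, 21^1515 ≡ 21·85·78·45·67·39·8·2 ≡ 71 (mod 89).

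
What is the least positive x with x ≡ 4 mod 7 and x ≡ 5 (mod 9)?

32

x ≡ 4 (mod 7) gives x ∈ {4, 11, 18, 25, 32}.
The first of these with x mod 9 = 5 is 32.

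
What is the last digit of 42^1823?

Last digits of 2^n: 2, 4, 8, 6 (period 4).
1823 mod 4 = 3, so the last digit matches 2^3 = 8.

8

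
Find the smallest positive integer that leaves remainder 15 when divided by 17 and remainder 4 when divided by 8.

x ≡ 4 (mod 8) gives x ∈ {4, 12, 20, 28, 36, 44, 52, 60, …}.
The first of these with x mod 17 = 15 is 100.

100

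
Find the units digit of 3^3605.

Last digits of 3^n: 3, 9, 7, 1 (period 4).
3605 leaves remainder 1 on division by 4, so 3^3605 ends in 3.

3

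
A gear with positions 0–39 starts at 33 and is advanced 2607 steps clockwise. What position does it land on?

2607 = 65·40 + 7, so 2607 mod 40 = 7.
(33 + 7) mod 40 = 0.

0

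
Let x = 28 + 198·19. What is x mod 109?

84

198·19 = 3762.
3762 = 34·109 + 56, so 3762 mod 109 = 56.
(28 + 56) mod 109 = 84.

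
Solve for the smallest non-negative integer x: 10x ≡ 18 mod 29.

25

The inverse of 10 mod 29 is 3 (since 10·3 = 30 ≡ 1).
Multiplying both sides by 3: x ≡ 3·18 = 54 ≡ 25 (mod 29).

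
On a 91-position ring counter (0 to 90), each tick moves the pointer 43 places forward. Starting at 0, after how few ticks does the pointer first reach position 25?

43⁻¹ ≡ 36 (mod 91) because 43·36 = 1548 = 17·91 + 1.
Multiplying both sides by 36: x ≡ 36·25 = 900 ≡ 81 (mod 91).
Check: 43·81 = 3483 = 38·91 + 25.

81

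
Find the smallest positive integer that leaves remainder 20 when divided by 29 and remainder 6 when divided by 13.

Since 13·9 ≡ 1 (mod 29), take x = 6 + 13·((20−6)·9 mod 29) = 6 + 13·10 = 136.
Check: 136 mod 29 = 20, 136 mod 13 = 6.

136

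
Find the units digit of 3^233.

Powers of 3 mod 10 repeat with period 4: 3, 9, 7, 1.
233 leaves remainder 1 on division by 4, so 3^233 ends in 3.

3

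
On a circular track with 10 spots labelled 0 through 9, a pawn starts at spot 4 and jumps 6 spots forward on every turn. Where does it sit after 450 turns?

4

450·6 = 2700.
2700 mod 10 = 0 (since 270·10 = 2700).
(4 + 0) mod 10 = 4.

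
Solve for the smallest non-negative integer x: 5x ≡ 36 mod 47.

The inverse of 5 mod 47 is 19 (since 5·19 = 95 ≡ 1).
Multiplying both sides by 19: x ≡ 19·36 = 684 ≡ 26 (mod 47).

26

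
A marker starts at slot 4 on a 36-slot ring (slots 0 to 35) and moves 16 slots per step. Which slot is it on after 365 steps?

12

365·16 = 5840.
5840 = 162·36 + 8, so 5840 mod 36 = 8.
(4 + 8) mod 36 = 12.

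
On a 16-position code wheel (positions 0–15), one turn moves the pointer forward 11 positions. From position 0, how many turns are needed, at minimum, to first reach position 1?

3

11·3 = 33 = 2·16 + 1, so 11⁻¹ ≡ 3 (mod 16).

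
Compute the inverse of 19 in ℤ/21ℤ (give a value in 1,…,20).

10

19·10 = 190 = 9·21 + 1, so 19⁻¹ ≡ 10 (mod 21).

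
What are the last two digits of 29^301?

29

By repeated squaring mod 100: 29^1≡29, 29^2≡41, 29^4≡81, 29^8≡61, 29^16≡21, 29^32≡41, 29^64≡81, 29^128≡61, 29^256≡21.
Since 301 = 1 + 4 + 8 + 32 + 256 in binary, 29^301 ≡ 29·81·61·41·21 ≡ 29 (mod 100).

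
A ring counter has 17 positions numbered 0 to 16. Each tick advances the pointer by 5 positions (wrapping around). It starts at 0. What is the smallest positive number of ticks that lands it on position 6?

5⁻¹ ≡ 7 (mod 17) because 5·7 = 35 = 2·17 + 1.
So x ≡ 7·6 = 42 ≡ 8 (mod 17).
Check: 5·8 = 40 = 2·17 + 6.

8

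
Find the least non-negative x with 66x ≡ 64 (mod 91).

66⁻¹ ≡ 40 (mod 91) because 66·40 = 2640 = 29·91 + 1.
Multiplying both sides by 40: x ≡ 40·64 = 2560 ≡ 12 (mod 91).
Check: 66·12 = 792 = 8·91 + 64.

12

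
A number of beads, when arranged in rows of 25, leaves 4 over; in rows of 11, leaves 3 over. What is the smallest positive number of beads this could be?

Since 11·16 ≡ 1 (mod 25), take x = 3 + 11·((4−3)·16 mod 25) = 3 + 11·16 = 179.
Check: 179 mod 25 = 4, 179 mod 11 = 3.

179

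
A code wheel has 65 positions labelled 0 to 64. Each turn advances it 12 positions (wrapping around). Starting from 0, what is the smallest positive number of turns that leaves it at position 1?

65 = 5·12 + 5
12 = 2·5 + 2
5 = 2·2 + 1
2 = 2·1 + 0
Back-substituting gives 12·38 ≡ 1 (mod 65).

38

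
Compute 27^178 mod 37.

By repeated squaring mod 37: 27^1≡27, 27^2≡26, 27^4≡10, 27^8≡26, 27^16≡10, 27^32≡26, 27^64≡10, 27^128≡26.
Since 178 = 2 + 16 + 32 + 128 in binary, 27^178 ≡ 26·10·26·26 ≡ 10 (mod 37).

10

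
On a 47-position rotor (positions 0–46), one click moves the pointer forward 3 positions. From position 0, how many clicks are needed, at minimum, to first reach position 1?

16

47 = 15·3 + 2
3 = 1·2 + 1
2 = 2·1 + 0
Back-substituting gives 3·16 ≡ 1 (mod 47).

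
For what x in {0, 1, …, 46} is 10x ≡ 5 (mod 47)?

10⁻¹ ≡ 33 (mod 47) because 10·33 = 330 = 7·47 + 1.
Multiplying both sides by 33: x ≡ 33·5 = 165 ≡ 24 (mod 47).
Check: 10·24 = 240 = 5·47 + 5.

24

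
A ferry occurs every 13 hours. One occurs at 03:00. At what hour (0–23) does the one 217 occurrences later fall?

217·13 = 2821.
2821 mod 24 = 13 (since 117·24 = 2808).
(3 + 13) mod 24 = 16.

16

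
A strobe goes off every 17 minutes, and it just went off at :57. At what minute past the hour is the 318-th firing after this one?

3

318·17 = 5406.
5406 mod 60 = 6 (since 90·60 = 5400).
(57 + 6) mod 60 = 3.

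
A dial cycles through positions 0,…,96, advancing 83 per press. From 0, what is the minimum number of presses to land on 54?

10

83⁻¹ ≡ 90 (mod 97) because 83·90 = 7470 = 77·97 + 1.
Multiplying both sides by 90: x ≡ 90·54 = 4860 ≡ 10 (mod 97).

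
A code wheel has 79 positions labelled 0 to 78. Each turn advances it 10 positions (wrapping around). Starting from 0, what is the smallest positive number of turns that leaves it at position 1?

79 = 7·10 + 9
10 = 1·9 + 1
9 = 9·1 + 0
Back-substituting gives 10·8 ≡ 1 (mod 79).

8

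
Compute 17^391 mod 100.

33

Successive squares of 17 mod 100: 17^1≡17, 17^2≡89, 17^4≡21, 17^8≡41, 17^16≡81, 17^32≡61, 17^64≡21, 17^128≡41, 17^256≡81.
391 = 1 + 2 + 4 + 128 + 256, so 17^391 ≡ 17·89·21·41·81 ≡ 33 (mod 100).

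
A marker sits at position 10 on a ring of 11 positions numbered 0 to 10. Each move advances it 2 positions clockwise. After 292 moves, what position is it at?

292·2 = 584.
584 mod 11 = 1 (since 53·11 = 583).
(10 + 1) mod 11 = 0.

0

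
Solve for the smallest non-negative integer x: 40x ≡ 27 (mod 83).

The inverse of 40 mod 83 is 27 (since 40·27 = 1080 ≡ 1).
Multiplying both sides by 27: x ≡ 27·27 = 729 ≡ 65 (mod 83).

65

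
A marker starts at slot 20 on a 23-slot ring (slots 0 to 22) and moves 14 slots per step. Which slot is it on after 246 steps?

246·14 = 3444.
3444 − 149·23 = 17, so 3444 ≡ 17 (mod 23).
(20 + 17) mod 23 = 14.

14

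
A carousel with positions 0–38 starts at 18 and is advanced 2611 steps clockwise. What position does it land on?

16

2611 = 66·39 + 37, so 2611 mod 39 = 37.
(18 + 37) mod 39 = 16.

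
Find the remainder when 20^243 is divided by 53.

Successive squares of 20 mod 53: 20^1≡20, 20^2≡29, 20^4≡46, 20^8≡49, 20^16≡16, 20^32≡44, 20^64≡28, 20^128≡42.
Since 243 = 1 + 2 + 16 + 32 + 64 + 128 in binary, 20^243 ≡ 20·29·16·44·28·42 ≡ 27 (mod 53).

27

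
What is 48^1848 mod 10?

Powers of 8 mod 10 repeat with period 4: 8, 4, 2, 6.
1848 mod 4 = 0, so the last digit matches 8^4 = 6.

6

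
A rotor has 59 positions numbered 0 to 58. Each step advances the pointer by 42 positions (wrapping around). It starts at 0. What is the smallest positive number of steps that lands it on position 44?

46

42⁻¹ ≡ 52 (mod 59) because 42·52 = 2184 = 37·59 + 1.
Multiplying both sides by 52: x ≡ 52·44 = 2288 ≡ 46 (mod 59).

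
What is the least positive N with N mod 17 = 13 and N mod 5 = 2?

x ≡ 2 (mod 5) gives x ∈ {2, 7, 12, 17, 22, 27, 32, 37, …}.
The first of these with x mod 17 = 13 is 47.

47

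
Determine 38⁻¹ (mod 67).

38·30 = 1140 = 17·67 + 1, so 38⁻¹ ≡ 30 (mod 67).

30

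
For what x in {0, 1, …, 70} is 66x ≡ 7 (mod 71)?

The inverse of 66 mod 71 is 14 (since 66·14 = 924 ≡ 1).
So x ≡ 14·7 = 98 ≡ 27 (mod 71).
Check: 66·27 = 1782 = 25·71 + 7.

27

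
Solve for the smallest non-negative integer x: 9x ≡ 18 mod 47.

2

The inverse of 9 mod 47 is 21 (since 9·21 = 189 ≡ 1).
Multiplying both sides by 21: x ≡ 21·18 = 378 ≡ 2 (mod 47).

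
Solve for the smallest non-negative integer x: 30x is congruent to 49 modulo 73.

The inverse of 30 mod 73 is 56 (since 30·56 = 1680 ≡ 1).
Multiplying both sides by 56: x ≡ 56·49 = 2744 ≡ 43 (mod 73).

43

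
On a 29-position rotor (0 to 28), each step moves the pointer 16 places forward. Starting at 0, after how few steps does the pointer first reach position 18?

The inverse of 16 mod 29 is 20 (since 16·20 = 320 ≡ 1).
So x ≡ 20·18 = 360 ≡ 12 (mod 29).

12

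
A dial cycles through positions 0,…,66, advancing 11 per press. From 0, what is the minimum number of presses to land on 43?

11⁻¹ ≡ 61 (mod 67) because 11·61 = 671 = 10·67 + 1.
So x ≡ 61·43 = 2623 ≡ 10 (mod 67).
Check: 11·10 = 110 = 1·67 + 43.

10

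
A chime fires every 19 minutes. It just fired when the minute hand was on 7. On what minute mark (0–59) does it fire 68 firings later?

39

68·19 = 1292.
1292 = 21·60 + 32, so 1292 mod 60 = 32.
(7 + 32) mod 60 = 39.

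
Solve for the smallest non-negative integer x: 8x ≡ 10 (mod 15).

5

The inverse of 8 mod 15 is 2 (since 8·2 = 16 ≡ 1).
Multiplying both sides by 2: x ≡ 2·10 = 20 ≡ 5 (mod 15).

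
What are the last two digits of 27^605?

By repeated squaring mod 100: 27^1≡27, 27^2≡29, 27^4≡41, 27^8≡81, 27^16≡61, 27^32≡21, 27^64≡41, 27^128≡81, 27^256≡61, 27^512≡21.
605 = 1 + 4 + 8 + 16 + 64 + 512, so 27^605 ≡ 27·41·81·61·41·21 ≡ 7 (mod 100).

07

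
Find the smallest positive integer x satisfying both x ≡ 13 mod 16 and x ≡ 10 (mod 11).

109

Since 11·3 ≡ 1 (mod 16), take x = 10 + 11·((13−10)·3 mod 16) = 10 + 11·9 = 109.
Check: 109 mod 16 = 13, 109 mod 11 = 10.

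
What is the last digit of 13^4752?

1

Last digits of 3^n: 3, 9, 7, 1 (period 4).
4752 leaves remainder 0 on division by 4, so 13^4752 ends in 1.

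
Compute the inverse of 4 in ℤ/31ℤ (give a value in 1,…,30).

4·8 = 32 = 1·31 + 1, so 4⁻¹ ≡ 8 (mod 31).

8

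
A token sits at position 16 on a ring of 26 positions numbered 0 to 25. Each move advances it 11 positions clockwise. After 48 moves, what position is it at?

24

48·11 = 528.
Dividing 528 by 26 gives quotient 20 and remainder 8.
(16 + 8) mod 26 = 24.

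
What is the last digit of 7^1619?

3

Last digits of 7^n: 7, 9, 3, 1 (period 4).
1619 mod 4 = 3, so the last digit matches 7^3 = 3.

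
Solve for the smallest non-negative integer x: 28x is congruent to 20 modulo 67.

39

The inverse of 28 mod 67 is 12 (since 28·12 = 336 ≡ 1).
Multiplying both sides by 12: x ≡ 12·20 = 240 ≡ 39 (mod 67).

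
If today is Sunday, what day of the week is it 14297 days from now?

14297 mod 7 = 3 (since 2042·7 = 14294).
Sunday + 3 days → Wednesday.

Wednesday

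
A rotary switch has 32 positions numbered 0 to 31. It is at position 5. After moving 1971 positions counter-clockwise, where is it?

18

1971 mod 32 = 19 (since 61·32 = 1952).
(5 − 19) mod 32 = 18.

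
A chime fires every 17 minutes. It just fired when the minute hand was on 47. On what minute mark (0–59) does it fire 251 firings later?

251·17 = 4267.
4267 − 71·60 = 7, so 4267 ≡ 7 (mod 60).
(47 + 7) mod 60 = 54.

54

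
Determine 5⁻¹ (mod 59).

12

59 = 11·5 + 4
5 = 1·4 + 1
4 = 4·1 + 0
Back-substituting gives 5·12 ≡ 1 (mod 59).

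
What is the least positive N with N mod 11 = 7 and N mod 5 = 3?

18

x ≡ 3 (mod 5) gives x ∈ {3, 8, 13, 18}.
The first of these with x mod 11 = 7 is 18.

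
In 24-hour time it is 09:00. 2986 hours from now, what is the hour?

2986 − 124·24 = 10, so 2986 ≡ 10 (mod 24).
(9 + 10) mod 24 = 19.

19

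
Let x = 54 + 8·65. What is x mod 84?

70

8·65 = 520.
520 = 6·84 + 16, so 520 mod 84 = 16.
(54 + 16) mod 84 = 70.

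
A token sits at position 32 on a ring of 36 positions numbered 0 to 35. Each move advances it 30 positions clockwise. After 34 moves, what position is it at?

34·30 = 1020.
Dividing 1020 by 36 gives quotient 28 and remainder 12.
(32 + 12) mod 36 = 8.

8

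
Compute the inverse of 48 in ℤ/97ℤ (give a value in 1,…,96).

48·95 = 4560 = 47·97 + 1, so 48⁻¹ ≡ 95 (mod 97).

95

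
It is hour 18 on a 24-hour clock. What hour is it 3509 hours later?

23

3509 mod 24 = 5 (since 146·24 = 3504).
(18 + 5) mod 24 = 23.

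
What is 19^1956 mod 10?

Powers of 9 mod 10 repeat with period 2: 9, 1.
1956 leaves remainder 0 on division by 2, so 19^1956 ends in 1.

1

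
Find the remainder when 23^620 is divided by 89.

25

Successive squares of 23 mod 89: 23^1≡23, 23^2≡84, 23^4≡25, 23^8≡2, 23^16≡4, 23^32≡16, 23^64≡78, 23^128≡32, 23^256≡45, 23^512≡67.
620 = 4 + 8 + 32 + 64 + 512, so 23^620 ≡ 25·2·16·78·67 ≡ 25 (mod 89).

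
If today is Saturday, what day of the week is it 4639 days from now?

Thursday

4639 mod 7 = 5 (since 662·7 = 4634).
Saturday + 5 days → Thursday.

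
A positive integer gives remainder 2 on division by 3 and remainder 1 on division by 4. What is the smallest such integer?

5

Since 4·1 ≡ 1 (mod 3), take x = 1 + 4·((2−1)·1 mod 3) = 1 + 4·1 = 5.
Check: 5 mod 3 = 2, 5 mod 4 = 1.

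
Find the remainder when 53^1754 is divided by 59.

Square-and-reduce mod 59: 53^1≡53, 53^2≡36, 53^4≡57, 53^8≡4, 53^16≡16, 53^32≡20, 53^64≡46, 53^128≡51, 53^256≡5, 53^512≡25, 53^1024≡35.
1754 = 2 + 8 + 16 + 64 + 128 + 512 + 1024, so 53^1754 ≡ 36·4·16·46·51·25·35 ≡ 7 (mod 59).

7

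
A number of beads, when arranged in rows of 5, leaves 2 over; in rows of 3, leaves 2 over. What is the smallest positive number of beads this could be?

2

Since 3·2 ≡ 1 (mod 5), take x = 2 + 3·((2−2)·2 mod 5) = 2 + 3·0 = 2.
Check: 2 mod 5 = 2, 2 mod 3 = 2.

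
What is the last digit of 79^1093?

The units digit of 79^n cycles with period 2: 9, 1, …
1093 leaves remainder 1 on division by 2, so 79^1093 ends in 9.

9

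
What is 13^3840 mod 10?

1

Last digits of 3^n: 3, 9, 7, 1 (period 4).
3840 mod 4 = 0, so the last digit matches 3^4 = 1.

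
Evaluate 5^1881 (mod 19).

1

By repeated squaring mod 19: 5^1≡5, 5^2≡6, 5^4≡17, 5^8≡4, 5^16≡16, 5^32≡9, 5^64≡5, 5^128≡6, 5^256≡17, 5^512≡4, 5^1024≡16.
1881 = 1 + 8 + 16 + 64 + 256 + 512 + 1024, so 5^1881 ≡ 5·4·16·5·17·4·16 ≡ 1 (mod 19).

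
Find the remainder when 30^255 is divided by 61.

Successive squares of 30 mod 61: 30^1≡30, 30^2≡46, 30^4≡42, 30^8≡56, 30^16≡25, 30^32≡15, 30^64≡42, 30^128≡56.
255 = 1 + 2 + 4 + 8 + 16 + 32 + 64 + 128, so 30^255 ≡ 30·46·42·56·25·15·42·56 ≡ 11 (mod 61).

11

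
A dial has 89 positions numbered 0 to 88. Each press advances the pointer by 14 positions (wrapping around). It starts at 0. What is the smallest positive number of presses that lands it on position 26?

14⁻¹ ≡ 70 (mod 89) because 14·70 = 980 = 11·89 + 1.
So x ≡ 70·26 = 1820 ≡ 40 (mod 89).

40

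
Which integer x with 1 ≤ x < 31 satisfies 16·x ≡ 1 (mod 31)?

2

31 = 1·16 + 15
16 = 1·15 + 1
15 = 15·1 + 0
Back-substituting gives 16·2 ≡ 1 (mod 31).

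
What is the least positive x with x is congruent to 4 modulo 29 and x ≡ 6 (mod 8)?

62

Since 8·11 ≡ 1 (mod 29), take x = 6 + 8·((4−6)·11 mod 29) = 6 + 8·7 = 62.
Check: 62 mod 29 = 4, 62 mod 8 = 6.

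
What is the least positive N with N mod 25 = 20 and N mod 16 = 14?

270

x ≡ 14 (mod 16) gives x ∈ {14, 30, 46, 62, 78, 94, 110, 126, …}.
The first of these with x mod 25 = 20 is 270.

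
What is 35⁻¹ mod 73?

73 = 2·35 + 3
35 = 11·3 + 2
3 = 1·2 + 1
2 = 2·1 + 0
Back-substituting gives 35·48 ≡ 1 (mod 73).

48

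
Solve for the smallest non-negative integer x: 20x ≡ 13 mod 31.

The inverse of 20 mod 31 is 14 (since 20·14 = 280 ≡ 1).
Multiplying both sides by 14: x ≡ 14·13 = 182 ≡ 27 (mod 31).
Check: 20·27 = 540 = 17·31 + 13.

27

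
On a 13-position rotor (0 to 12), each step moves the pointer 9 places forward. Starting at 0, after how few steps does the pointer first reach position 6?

5

The inverse of 9 mod 13 is 3 (since 9·3 = 27 ≡ 1).
So x ≡ 3·6 = 18 ≡ 5 (mod 13).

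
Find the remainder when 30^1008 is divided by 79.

10

Successive squares of 30 mod 79: 30^1≡30, 30^2≡31, 30^4≡13, 30^8≡11, 30^16≡42, 30^32≡26, 30^64≡44, 30^128≡40, 30^256≡20, 30^512≡5.
Since 1008 = 16 + 32 + 64 + 128 + 256 + 512 in binary, 30^1008 ≡ 42·26·44·40·20·5 ≡ 10 (mod 79).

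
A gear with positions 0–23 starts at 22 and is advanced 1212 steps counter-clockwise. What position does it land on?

10

1212 = 50·24 + 12, so 1212 mod 24 = 12.
(22 − 12) mod 24 = 10.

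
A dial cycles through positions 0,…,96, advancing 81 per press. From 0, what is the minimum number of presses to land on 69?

26

The inverse of 81 mod 97 is 6 (since 81·6 = 486 ≡ 1).
So x ≡ 6·69 = 414 ≡ 26 (mod 97).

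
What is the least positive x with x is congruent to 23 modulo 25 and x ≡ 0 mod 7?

98

x ≡ 0 (mod 7) gives x ∈ {0, 7, 14, 21, 28, 35, 42, 49, …}.
The first of these with x mod 25 = 23 is 98.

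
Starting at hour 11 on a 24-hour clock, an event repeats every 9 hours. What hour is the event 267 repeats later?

267·9 = 2403.
2403 − 100·24 = 3, so 2403 ≡ 3 (mod 24).
(11 + 3) mod 24 = 14.

14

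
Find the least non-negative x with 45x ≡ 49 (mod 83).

14

The inverse of 45 mod 83 is 24 (since 45·24 = 1080 ≡ 1).
So x ≡ 24·49 = 1176 ≡ 14 (mod 83).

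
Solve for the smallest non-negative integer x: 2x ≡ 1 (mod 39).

20

The inverse of 2 mod 39 is 20 (since 2·20 = 40 ≡ 1).
So x ≡ 20·1 = 20 ≡ 20 (mod 39).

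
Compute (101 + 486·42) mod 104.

25

486·42 = 20412.
Dividing 20412 by 104 gives quotient 196 and remainder 28.
(101 + 28) mod 104 = 25.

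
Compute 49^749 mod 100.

49

Successive squares of 49 mod 100: 49^1≡49, 49^2≡1, 49^4≡1, 49^8≡1, 49^16≡1, 49^32≡1, 49^64≡1, 49^128≡1, 49^256≡1, 49^512≡1.
749 = 1 + 4 + 8 + 32 + 64 + 128 + 512, so 49^749 ≡ 49·1·1·1·1·1·1 ≡ 49 (mod 100).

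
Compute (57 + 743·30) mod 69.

743·30 = 22290.
22290 mod 69 = 3 (since 323·69 = 22287).
(57 + 3) mod 69 = 60.

60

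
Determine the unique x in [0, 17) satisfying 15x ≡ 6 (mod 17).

14

The inverse of 15 mod 17 is 8 (since 15·8 = 120 ≡ 1).
Multiplying both sides by 8: x ≡ 8·6 = 48 ≡ 14 (mod 17).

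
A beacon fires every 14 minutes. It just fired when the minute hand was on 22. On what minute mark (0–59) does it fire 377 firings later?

377·14 = 5278.
5278 = 87·60 + 58, so 5278 mod 60 = 58.
(22 + 58) mod 60 = 20.

20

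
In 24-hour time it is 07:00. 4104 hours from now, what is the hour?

4104 = 171·24 + 0, so 4104 mod 24 = 0.
(7 + 0) mod 24 = 7.

7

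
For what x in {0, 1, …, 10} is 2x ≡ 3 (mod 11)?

2⁻¹ ≡ 6 (mod 11) because 2·6 = 12 = 1·11 + 1.
Multiplying both sides by 6: x ≡ 6·3 = 18 ≡ 7 (mod 11).

7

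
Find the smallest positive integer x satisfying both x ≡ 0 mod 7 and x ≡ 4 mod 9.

x ≡ 0 (mod 7) gives x ∈ {0, 7, 14, 21, 28, 35, 42, 49}.
The first of these with x mod 9 = 4 is 49.

49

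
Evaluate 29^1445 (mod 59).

27

Square-and-reduce mod 59: 29^1≡29, 29^2≡15, 29^4≡48, 29^8≡3, 29^16≡9, 29^32≡22, 29^64≡12, 29^128≡26, 29^256≡27, 29^512≡21, 29^1024≡28.
Since 1445 = 1 + 4 + 32 + 128 + 256 + 1024 in binary, 29^1445 ≡ 29·48·22·26·27·28 ≡ 27 (mod 59).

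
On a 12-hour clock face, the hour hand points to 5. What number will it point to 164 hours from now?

1

164 mod 12 = 8 (since 13·12 = 156).
5 + 8 → 1 on a 12-hour dial.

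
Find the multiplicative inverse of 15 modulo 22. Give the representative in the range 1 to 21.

15·3 = 45 = 2·22 + 1, so 15⁻¹ ≡ 3 (mod 22).

3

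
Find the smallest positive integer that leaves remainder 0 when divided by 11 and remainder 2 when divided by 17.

121

Since 17·2 ≡ 1 (mod 11), take x = 2 + 17·((0−2)·2 mod 11) = 2 + 17·7 = 121.
Check: 121 mod 11 = 0, 121 mod 17 = 2.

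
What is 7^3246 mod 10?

9

Last digits of 7^n: 7, 9, 3, 1 (period 4).
3246 mod 4 = 2, so the last digit matches 7^2 = 9.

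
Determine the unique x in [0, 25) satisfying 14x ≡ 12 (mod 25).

The inverse of 14 mod 25 is 9 (since 14·9 = 126 ≡ 1).
Multiplying both sides by 9: x ≡ 9·12 = 108 ≡ 8 (mod 25).
Check: 14·8 = 112 = 4·25 + 12.

8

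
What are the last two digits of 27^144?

By repeated squaring mod 100: 27^1≡27, 27^2≡29, 27^4≡41, 27^8≡81, 27^16≡61, 27^32≡21, 27^64≡41, 27^128≡81.
144 = 16 + 128, so 27^144 ≡ 61·81 ≡ 41 (mod 100).

41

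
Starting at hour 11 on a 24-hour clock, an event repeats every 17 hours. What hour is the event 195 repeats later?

195·17 = 3315.
Dividing 3315 by 24 gives quotient 138 and remainder 3.
(11 + 3) mod 24 = 14.

14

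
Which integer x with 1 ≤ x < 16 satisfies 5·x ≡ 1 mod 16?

16 = 3·5 + 1
5 = 5·1 + 0
Back-substituting gives 5·13 ≡ 1 (mod 16).

13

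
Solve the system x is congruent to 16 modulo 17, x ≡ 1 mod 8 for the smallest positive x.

x ≡ 1 (mod 8) gives x ∈ {1, 9, 17, 25, 33}.
The first of these with x mod 17 = 16 is 33.

33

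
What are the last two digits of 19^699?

By repeated squaring mod 100: 19^1≡19, 19^2≡61, 19^4≡21, 19^8≡41, 19^16≡81, 19^32≡61, 19^64≡21, 19^128≡41, 19^256≡81, 19^512≡61.
699 = 1 + 2 + 8 + 16 + 32 + 128 + 512, so 19^699 ≡ 19·61·41·81·61·41·61 ≡ 79 (mod 100).

79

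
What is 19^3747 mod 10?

9

Last digits of 9^n: 9, 1 (period 2).
3747 mod 2 = 1, so the last digit matches 9^1 = 9.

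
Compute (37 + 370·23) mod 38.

35

370·23 = 8510.
Dividing 8510 by 38 gives quotient 223 and remainder 36.
(37 + 36) mod 38 = 35.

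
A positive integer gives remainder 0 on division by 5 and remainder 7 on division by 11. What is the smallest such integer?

40

x ≡ 0 (mod 5) gives x ∈ {0, 5, 10, 15, 20, 25, 30, 35, …}.
The first of these with x mod 11 = 7 is 40.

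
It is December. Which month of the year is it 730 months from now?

October

Dividing 730 by 12 gives quotient 60 and remainder 10.
December + 10 months → October.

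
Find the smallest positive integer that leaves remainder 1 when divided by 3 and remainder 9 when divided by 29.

Since 29·2 ≡ 1 (mod 3), take x = 9 + 29·((1−9)·2 mod 3) = 9 + 29·2 = 67.
Check: 67 mod 3 = 1, 67 mod 29 = 9.

67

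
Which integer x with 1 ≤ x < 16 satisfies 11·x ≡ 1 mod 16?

11·3 = 33 = 2·16 + 1, so 11⁻¹ ≡ 3 (mod 16).

3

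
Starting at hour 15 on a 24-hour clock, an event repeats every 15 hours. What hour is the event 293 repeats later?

293·15 = 4395.
4395 = 183·24 + 3, so 4395 mod 24 = 3.
(15 + 3) mod 24 = 18.

18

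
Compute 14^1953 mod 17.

14

Square-and-reduce mod 17: 14^1≡14, 14^2≡9, 14^4≡13, 14^8≡16, 14^16≡1, 14^32≡1, 14^64≡1, 14^128≡1, 14^256≡1, 14^512≡1, 14^1024≡1.
1953 = 1 + 32 + 128 + 256 + 512 + 1024, so 14^1953 ≡ 14·1·1·1·1·1 ≡ 14 (mod 17).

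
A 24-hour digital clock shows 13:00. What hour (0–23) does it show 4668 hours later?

1

4668 − 194·24 = 12, so 4668 ≡ 12 (mod 24).
(13 + 12) mod 24 = 1.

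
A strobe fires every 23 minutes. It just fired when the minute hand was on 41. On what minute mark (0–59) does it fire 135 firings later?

135·23 = 3105.
3105 mod 60 = 45 (since 51·60 = 3060).
(41 + 45) mod 60 = 26.

26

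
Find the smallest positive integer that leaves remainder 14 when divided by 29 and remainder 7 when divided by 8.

x ≡ 7 (mod 8) gives x ∈ {7, 15, 23, 31, 39, 47, 55, 63, …}.
The first of these with x mod 29 = 14 is 159.

159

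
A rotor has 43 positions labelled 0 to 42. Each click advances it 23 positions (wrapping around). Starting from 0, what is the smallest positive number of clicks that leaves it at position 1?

15

43 = 1·23 + 20
23 = 1·20 + 3
20 = 6·3 + 2
3 = 1·2 + 1
2 = 2·1 + 0
Back-substituting gives 23·15 ≡ 1 (mod 43).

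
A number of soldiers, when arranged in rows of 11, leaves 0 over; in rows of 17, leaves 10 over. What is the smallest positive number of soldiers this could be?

Since 17·2 ≡ 1 (mod 11), take x = 10 + 17·((0−10)·2 mod 11) = 10 + 17·2 = 44.
Check: 44 mod 11 = 0, 44 mod 17 = 10.

44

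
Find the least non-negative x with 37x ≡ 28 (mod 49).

The inverse of 37 mod 49 is 4 (since 37·4 = 148 ≡ 1).
Multiplying both sides by 4: x ≡ 4·28 = 112 ≡ 14 (mod 49).

14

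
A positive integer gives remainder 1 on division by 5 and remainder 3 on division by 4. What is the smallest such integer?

x ≡ 3 (mod 4) gives x ∈ {3, 7, 11}.
The first of these with x mod 5 = 1 is 11.

11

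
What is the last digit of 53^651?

The units digit of 53^n cycles with period 4: 3, 9, 7, 1, …
651 mod 4 = 3, so the last digit matches 3^3 = 7.

7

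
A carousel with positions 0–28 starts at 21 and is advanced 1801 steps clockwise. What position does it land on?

24

1801 = 62·29 + 3, so 1801 mod 29 = 3.
(21 + 3) mod 29 = 24.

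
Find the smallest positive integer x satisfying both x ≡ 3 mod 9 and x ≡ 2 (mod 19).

x ≡ 3 (mod 9) gives x ∈ {3, 12, 21}.
The first of these with x mod 19 = 2 is 21.

21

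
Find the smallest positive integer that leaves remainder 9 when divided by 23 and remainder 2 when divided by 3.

32

x ≡ 2 (mod 3) gives x ∈ {2, 5, 8, 11, 14, 17, 20, 23, …}.
The first of these with x mod 23 = 9 is 32.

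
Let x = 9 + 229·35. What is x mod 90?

14

229·35 = 8015.
8015 mod 90 = 5 (since 89·90 = 8010).
(9 + 5) mod 90 = 14.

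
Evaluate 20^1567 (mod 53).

21

Successive squares of 20 mod 53: 20^1≡20, 20^2≡29, 20^4≡46, 20^8≡49, 20^16≡16, 20^32≡44, 20^64≡28, 20^128≡42, 20^256≡15, 20^512≡13, 20^1024≡10.
Since 1567 = 1 + 2 + 4 + 8 + 16 + 512 + 1024 in binary, 20^1567 ≡ 20·29·46·49·16·13·10 ≡ 21 (mod 53).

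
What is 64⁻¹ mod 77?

77 = 1·64 + 13
64 = 4·13 + 12
13 = 1·12 + 1
12 = 12·1 + 0
Back-substituting gives 64·71 ≡ 1 (mod 77).

71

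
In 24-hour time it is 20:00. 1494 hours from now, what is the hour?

1494 = 62·24 + 6, so 1494 mod 24 = 6.
(20 + 6) mod 24 = 2.

2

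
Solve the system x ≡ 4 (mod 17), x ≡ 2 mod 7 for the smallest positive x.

72

x ≡ 2 (mod 7) gives x ∈ {2, 9, 16, 23, 30, 37, 44, 51, …}.
The first of these with x mod 17 = 4 is 72.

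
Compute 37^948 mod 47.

16

Successive squares of 37 mod 47: 37^1≡37, 37^2≡6, 37^4≡36, 37^8≡27, 37^16≡24, 37^32≡12, 37^64≡3, 37^128≡9, 37^256≡34, 37^512≡28.
948 = 4 + 16 + 32 + 128 + 256 + 512, so 37^948 ≡ 36·24·12·9·34·28 ≡ 16 (mod 47).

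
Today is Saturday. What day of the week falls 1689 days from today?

1689 − 241·7 = 2, so 1689 ≡ 2 (mod 7).
Saturday + 2 days → Monday.

Monday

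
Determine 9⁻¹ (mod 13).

13 = 1·9 + 4
9 = 2·4 + 1
4 = 4·1 + 0
Back-substituting gives 9·3 ≡ 1 (mod 13).

3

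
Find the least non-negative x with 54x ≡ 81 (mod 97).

50

The inverse of 54 mod 97 is 9 (since 54·9 = 486 ≡ 1).
So x ≡ 9·81 = 729 ≡ 50 (mod 97).
Check: 54·50 = 2700 = 27·97 + 81.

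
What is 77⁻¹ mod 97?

77·63 = 4851 = 50·97 + 1, so 77⁻¹ ≡ 63 (mod 97).

63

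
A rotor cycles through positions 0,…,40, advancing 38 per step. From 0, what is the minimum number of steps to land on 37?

The inverse of 38 mod 41 is 27 (since 38·27 = 1026 ≡ 1).
So x ≡ 27·37 = 999 ≡ 15 (mod 41).
Check: 38·15 = 570 = 13·41 + 37.

15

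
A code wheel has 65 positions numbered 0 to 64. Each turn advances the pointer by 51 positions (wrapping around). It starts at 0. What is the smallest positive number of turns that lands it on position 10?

55

The inverse of 51 mod 65 is 51 (since 51·51 = 2601 ≡ 1).
Multiplying both sides by 51: x ≡ 51·10 = 510 ≡ 55 (mod 65).
Check: 51·55 = 2805 = 43·65 + 10.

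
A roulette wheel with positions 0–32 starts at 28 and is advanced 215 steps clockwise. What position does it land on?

215 = 6·33 + 17, so 215 mod 33 = 17.
(28 + 17) mod 33 = 12.

12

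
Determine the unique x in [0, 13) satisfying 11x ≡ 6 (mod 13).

11⁻¹ ≡ 6 (mod 13) because 11·6 = 66 = 5·13 + 1.
So x ≡ 6·6 = 36 ≡ 10 (mod 13).
Check: 11·10 = 110 = 8·13 + 6.

10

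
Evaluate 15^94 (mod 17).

Successive squares of 15 mod 17: 15^1≡15, 15^2≡4, 15^4≡16, 15^8≡1, 15^16≡1, 15^32≡1, 15^64≡1.
94 = 2 + 4 + 8 + 16 + 64, so 15^94 ≡ 4·16·1·1·1 ≡ 13 (mod 17).

13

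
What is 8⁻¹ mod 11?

7

11 = 1·8 + 3
8 = 2·3 + 2
3 = 1·2 + 1
2 = 2·1 + 0
Back-substituting gives 8·7 ≡ 1 (mod 11).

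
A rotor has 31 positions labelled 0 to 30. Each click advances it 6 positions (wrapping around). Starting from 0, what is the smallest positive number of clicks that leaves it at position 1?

26

6·26 = 156 = 5·31 + 1, so 6⁻¹ ≡ 26 (mod 31).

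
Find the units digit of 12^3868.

6

Last digits of 2^n: 2, 4, 8, 6 (period 4).
3868 leaves remainder 0 on division by 4, so 12^3868 ends in 6.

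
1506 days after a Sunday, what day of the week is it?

1506 − 215·7 = 1, so 1506 ≡ 1 (mod 7).
Sunday + 1 day → Monday.

Monday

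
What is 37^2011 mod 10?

3

Powers of 7 mod 10 repeat with period 4: 7, 9, 3, 1.
2011 leaves remainder 3 on division by 4, so 37^2011 ends in 3.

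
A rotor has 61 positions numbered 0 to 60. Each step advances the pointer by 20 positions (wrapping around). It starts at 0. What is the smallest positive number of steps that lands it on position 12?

25

20⁻¹ ≡ 58 (mod 61) because 20·58 = 1160 = 19·61 + 1.
Multiplying both sides by 58: x ≡ 58·12 = 696 ≡ 25 (mod 61).
Check: 20·25 = 500 = 8·61 + 12.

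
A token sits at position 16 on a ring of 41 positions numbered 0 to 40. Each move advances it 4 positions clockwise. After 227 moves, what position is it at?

227·4 = 908.
908 = 22·41 + 6, so 908 mod 41 = 6.
(16 + 6) mod 41 = 22.

22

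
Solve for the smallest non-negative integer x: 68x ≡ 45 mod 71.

56

68⁻¹ ≡ 47 (mod 71) because 68·47 = 3196 = 45·71 + 1.
Multiplying both sides by 47: x ≡ 47·45 = 2115 ≡ 56 (mod 71).
Check: 68·56 = 3808 = 53·71 + 45.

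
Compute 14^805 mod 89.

Square-and-reduce mod 89: 14^1≡14, 14^2≡18, 14^4≡57, 14^8≡45, 14^16≡67, 14^32≡39, 14^64≡8, 14^128≡64, 14^256≡2, 14^512≡4.
805 = 1 + 4 + 32 + 256 + 512, so 14^805 ≡ 14·57·39·2·4 ≡ 43 (mod 89).

43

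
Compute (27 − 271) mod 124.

4

271 = 2·124 + 23, so 271 mod 124 = 23.
(27 − 23) mod 124 = 4.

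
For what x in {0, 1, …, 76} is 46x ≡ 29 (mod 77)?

The inverse of 46 mod 77 is 72 (since 46·72 = 3312 ≡ 1).
So x ≡ 72·29 = 2088 ≡ 9 (mod 77).

9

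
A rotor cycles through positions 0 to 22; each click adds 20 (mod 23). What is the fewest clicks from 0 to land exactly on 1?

15

20·15 = 300 = 13·23 + 1, so 20⁻¹ ≡ 15 (mod 23).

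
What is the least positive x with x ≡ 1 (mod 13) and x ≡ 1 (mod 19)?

Since 19·11 ≡ 1 (mod 13), take x = 1 + 19·((1−1)·11 mod 13) = 1 + 19·0 = 1.
Check: 1 mod 13 = 1, 1 mod 19 = 1.

1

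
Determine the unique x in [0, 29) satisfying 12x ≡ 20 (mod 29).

12⁻¹ ≡ 17 (mod 29) because 12·17 = 204 = 7·29 + 1.
Multiplying both sides by 17: x ≡ 17·20 = 340 ≡ 21 (mod 29).

21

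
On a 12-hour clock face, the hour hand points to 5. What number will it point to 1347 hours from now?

8

1347 − 112·12 = 3, so 1347 ≡ 3 (mod 12).
5 + 3 → 8 on a 12-hour dial.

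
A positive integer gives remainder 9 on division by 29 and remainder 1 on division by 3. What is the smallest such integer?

x ≡ 1 (mod 3) gives x ∈ {1, 4, 7, 10, 13, 16, 19, 22, …}.
The first of these with x mod 29 = 9 is 67.

67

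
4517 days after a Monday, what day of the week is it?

Wednesday

4517 = 645·7 + 2, so 4517 mod 7 = 2.
Monday + 2 days → Wednesday.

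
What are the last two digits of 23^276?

Successive squares of 23 mod 100: 23^1≡23, 23^2≡29, 23^4≡41, 23^8≡81, 23^16≡61, 23^32≡21, 23^64≡41, 23^128≡81, 23^256≡61.
Since 276 = 4 + 16 + 256 in binary, 23^276 ≡ 41·61·61 ≡ 61 (mod 100).

61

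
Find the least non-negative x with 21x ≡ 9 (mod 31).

21⁻¹ ≡ 3 (mod 31) because 21·3 = 63 = 2·31 + 1.
So x ≡ 3·9 = 27 ≡ 27 (mod 31).
Check: 21·27 = 567 = 18·31 + 9.

27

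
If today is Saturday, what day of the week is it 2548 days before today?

2548 mod 7 = 0 (since 364·7 = 2548).
Saturday − 0 days → Saturday.

Saturday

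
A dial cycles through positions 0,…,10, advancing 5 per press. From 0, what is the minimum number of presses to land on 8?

5⁻¹ ≡ 9 (mod 11) because 5·9 = 45 = 4·11 + 1.
So x ≡ 9·8 = 72 ≡ 6 (mod 11).

6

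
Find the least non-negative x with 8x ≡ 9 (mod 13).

6

The inverse of 8 mod 13 is 5 (since 8·5 = 40 ≡ 1).
So x ≡ 5·9 = 45 ≡ 6 (mod 13).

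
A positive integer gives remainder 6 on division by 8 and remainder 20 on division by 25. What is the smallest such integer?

70

x ≡ 6 (mod 8) gives x ∈ {6, 14, 22, 30, 38, 46, 54, 62, …}.
The first of these with x mod 25 = 20 is 70.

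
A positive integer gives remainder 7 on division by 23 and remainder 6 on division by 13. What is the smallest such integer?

214

Since 13·16 ≡ 1 (mod 23), take x = 6 + 13·((7−6)·16 mod 23) = 6 + 13·16 = 214.
Check: 214 mod 23 = 7, 214 mod 13 = 6.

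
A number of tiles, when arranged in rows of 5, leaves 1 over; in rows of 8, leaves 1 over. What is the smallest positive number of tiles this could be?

Since 8·2 ≡ 1 (mod 5), take x = 1 + 8·((1−1)·2 mod 5) = 1 + 8·0 = 1.
Check: 1 mod 5 = 1, 1 mod 8 = 1.

1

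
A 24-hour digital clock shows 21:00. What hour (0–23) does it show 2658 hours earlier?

3

2658 = 110·24 + 18, so 2658 mod 24 = 18.
(21 − 18) mod 24 = 3.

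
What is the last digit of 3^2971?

7

Powers of 3 mod 10 repeat with period 4: 3, 9, 7, 1.
2971 mod 4 = 3, so the last digit matches 3^3 = 7.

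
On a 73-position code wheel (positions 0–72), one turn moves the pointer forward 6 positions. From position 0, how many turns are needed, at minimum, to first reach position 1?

6·61 = 366 = 5·73 + 1, so 6⁻¹ ≡ 61 (mod 73).

61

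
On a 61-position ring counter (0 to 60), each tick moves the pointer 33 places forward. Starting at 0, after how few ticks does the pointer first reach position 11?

The inverse of 33 mod 61 is 37 (since 33·37 = 1221 ≡ 1).
Multiplying both sides by 37: x ≡ 37·11 = 407 ≡ 41 (mod 61).

41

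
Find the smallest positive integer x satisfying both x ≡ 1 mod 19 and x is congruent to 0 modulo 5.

Since 5·4 ≡ 1 (mod 19), take x = 0 + 5·((1−0)·4 mod 19) = 0 + 5·4 = 20.
Check: 20 mod 19 = 1, 20 mod 5 = 0.

20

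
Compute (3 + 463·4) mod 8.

7

463·4 = 1852.
1852 mod 8 = 4 (since 231·8 = 1848).
(3 + 4) mod 8 = 7.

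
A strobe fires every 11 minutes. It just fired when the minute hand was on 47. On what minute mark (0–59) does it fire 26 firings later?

26·11 = 286.
286 mod 60 = 46 (since 4·60 = 240).
(47 + 46) mod 60 = 33.

33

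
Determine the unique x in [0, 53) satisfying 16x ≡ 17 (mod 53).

The inverse of 16 mod 53 is 10 (since 16·10 = 160 ≡ 1).
So x ≡ 10·17 = 170 ≡ 11 (mod 53).
Check: 16·11 = 176 = 3·53 + 17.

11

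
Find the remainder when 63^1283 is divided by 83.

Square-and-reduce mod 83: 63^1≡63, 63^2≡68, 63^4≡59, 63^8≡78, 63^16≡25, 63^32≡44, 63^64≡27, 63^128≡65, 63^256≡75, 63^512≡64, 63^1024≡29.
1283 = 1 + 2 + 256 + 1024, so 63^1283 ≡ 63·68·75·29 ≡ 37 (mod 83).

37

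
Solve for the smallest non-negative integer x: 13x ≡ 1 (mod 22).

The inverse of 13 mod 22 is 17 (since 13·17 = 221 ≡ 1).
Multiplying both sides by 17: x ≡ 17·1 = 17 ≡ 17 (mod 22).
Check: 13·17 = 221 = 10·22 + 1.

17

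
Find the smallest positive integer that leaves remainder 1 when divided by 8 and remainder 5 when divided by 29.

x ≡ 1 (mod 8) gives x ∈ {1, 9, 17, 25, 33, 41, 49, 57, …}.
The first of these with x mod 29 = 5 is 121.

121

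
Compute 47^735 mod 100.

43

By repeated squaring mod 100: 47^1≡47, 47^2≡9, 47^4≡81, 47^8≡61, 47^16≡21, 47^32≡41, 47^64≡81, 47^128≡61, 47^256≡21, 47^512≡41.
Since 735 = 1 + 2 + 4 + 8 + 16 + 64 + 128 + 512 in binary, 47^735 ≡ 47·9·81·61·21·81·61·41 ≡ 43 (mod 100).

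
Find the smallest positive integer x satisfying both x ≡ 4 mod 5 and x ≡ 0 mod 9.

9

x ≡ 4 (mod 5) gives x ∈ {4, 9}.
The first of these with x mod 9 = 0 is 9.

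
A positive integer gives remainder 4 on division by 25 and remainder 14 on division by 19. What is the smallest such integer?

x ≡ 14 (mod 19) gives x ∈ {14, 33, 52, 71, 90, 109, 128, 147, …}.
The first of these with x mod 25 = 4 is 204.

204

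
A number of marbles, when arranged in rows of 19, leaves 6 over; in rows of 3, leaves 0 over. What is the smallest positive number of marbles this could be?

6

x ≡ 0 (mod 3) gives x ∈ {0, 3, 6}.
The first of these with x mod 19 = 6 is 6.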